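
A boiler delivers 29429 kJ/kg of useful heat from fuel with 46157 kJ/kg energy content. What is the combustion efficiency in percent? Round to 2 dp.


Efficiency = (Q_useful / Q_fuel) * 100
Efficiency = (29429 / 46157) * 100
Efficiency = 0.6376 * 100 = 63.76%


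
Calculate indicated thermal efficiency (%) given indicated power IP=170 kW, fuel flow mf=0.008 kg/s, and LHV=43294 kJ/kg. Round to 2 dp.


eta_ith = (IP / (mf * LHV)) * 100
Denominator = 0.008 * 43294 = 346.3520 kW
eta_ith = (170 / 346.3520) * 100 = 49.08%


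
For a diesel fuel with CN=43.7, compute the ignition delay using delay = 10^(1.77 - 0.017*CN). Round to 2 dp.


delay = 10^(1.77 - 0.017*CN)
Exponent = 1.77 - 0.017*43.7 = 1.0271
delay = 10^1.0271 = 10.64 ms


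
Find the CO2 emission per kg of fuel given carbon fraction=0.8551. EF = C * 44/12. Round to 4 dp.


EF = C_frac * (M_CO2 / M_C)
EF = 0.8551 * (44/12)
EF = 0.8551 * 3.666667 = 3.1354 kg_CO2/kg_fuel


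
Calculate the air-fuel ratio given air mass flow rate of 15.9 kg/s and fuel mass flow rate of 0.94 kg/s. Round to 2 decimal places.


AFR = m_air / m_fuel
AFR = 15.9 / 0.94 = 16.91


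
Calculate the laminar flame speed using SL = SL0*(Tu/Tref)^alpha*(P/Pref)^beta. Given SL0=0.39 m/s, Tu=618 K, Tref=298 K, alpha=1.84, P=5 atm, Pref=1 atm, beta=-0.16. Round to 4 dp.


SL = SL0 * (Tu/Tref)^alpha * (P/Pref)^beta
T ratio = 618/298 = 2.07382550
(T ratio)^alpha = 2.07382550^1.84 = 3.827021
(P/Pref)^beta = 5^(-0.16) = 0.772974
SL = 0.39 * 3.827021 * 0.772974 = 1.1537 m/s


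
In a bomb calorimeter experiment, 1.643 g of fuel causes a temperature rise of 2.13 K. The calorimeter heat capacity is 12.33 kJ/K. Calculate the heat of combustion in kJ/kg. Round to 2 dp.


Hc = C_cal * delta_T / m_fuel
Q_released = 12.33 * 2.13 = 26.2629 kJ
m_fuel = 1.643 g = 1.643/1000 kg = 0.001643 kg
Hc = 26.2629 / 0.001643 = 15984.72 kJ/kg


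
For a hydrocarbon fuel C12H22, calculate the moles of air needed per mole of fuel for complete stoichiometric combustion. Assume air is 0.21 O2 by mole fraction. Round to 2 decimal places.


Balanced combustion: C12H22 + 17.5 O2 -> 12 CO2 + 11 H2O
O2 needed = C + H/4 = 12 + 22/4 = 17.50 moles
Air moles = O2 / 0.21 = 17.50 / 0.21 = 83.33 moles air


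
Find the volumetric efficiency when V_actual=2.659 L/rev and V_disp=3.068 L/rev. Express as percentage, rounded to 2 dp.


eta_v = (V_actual / V_disp) * 100
Ratio = 2.659 / 3.068 = 0.8667
eta_v = 0.8667 * 100 = 86.67%


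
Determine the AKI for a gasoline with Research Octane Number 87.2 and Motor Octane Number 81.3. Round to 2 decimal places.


AKI = (RON + MON) / 2
AKI = (87.2 + 81.3) / 2
AKI = 168.5 / 2 = 84.25


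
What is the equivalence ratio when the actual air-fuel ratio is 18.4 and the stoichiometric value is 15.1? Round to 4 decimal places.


phi = AFR_stoich / AFR_actual
phi = 15.1 / 18.4 = 0.8207


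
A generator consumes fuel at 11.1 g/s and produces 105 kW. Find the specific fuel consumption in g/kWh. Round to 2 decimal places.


SFC = (mf / BP) * 3600
Rate = 11.1 / 105 = 0.105714 g/(s*kW)
SFC = 0.105714 * 3600 = 380.57 g/kWh


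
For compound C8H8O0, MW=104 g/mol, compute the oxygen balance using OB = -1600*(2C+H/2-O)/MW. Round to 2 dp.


OB = -1600 * (2C + H/2 - O) / MW
Inner = 2*8 + 8/2 - 0 = 20.00
OB = -1600 * 20.00 / 104 = -307.69%


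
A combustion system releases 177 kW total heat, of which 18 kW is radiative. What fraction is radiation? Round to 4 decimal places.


f_rad = Q_rad / Q_total
f_rad = 18 / 177 = 0.1017


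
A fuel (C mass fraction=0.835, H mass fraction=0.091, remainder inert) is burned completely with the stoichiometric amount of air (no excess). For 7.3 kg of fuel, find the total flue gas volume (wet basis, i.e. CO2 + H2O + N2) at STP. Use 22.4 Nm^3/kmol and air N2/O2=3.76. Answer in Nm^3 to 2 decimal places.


Per kg fuel: CO2 = (C/12 kmol)*22.4 = (0.835/12)*22.4 = 1.55867 Nm^3
Per kg fuel: H2O = (H/2 kmol)*22.4 = (0.091/2)*22.4 = 1.01920 Nm^3
O2 needed per kg fuel = C/12 + H/4 = 0.835/12 + 0.091/4 = 0.09233333 kmol
Per kg fuel: N2 = O2*3.76*22.4 = 0.09233333*3.76*22.4 = 7.77668 Nm^3
Total per kg = 1.55867 + 1.01920 + 7.77668 = 10.35455 Nm^3
Total = 10.35455 * 7.3 = 75.59 Nm^3


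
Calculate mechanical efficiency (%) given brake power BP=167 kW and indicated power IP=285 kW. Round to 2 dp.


eta_mech = (BP / IP) * 100
Ratio = 167 / 285 = 0.5860
eta_mech = 0.5860 * 100 = 58.60%


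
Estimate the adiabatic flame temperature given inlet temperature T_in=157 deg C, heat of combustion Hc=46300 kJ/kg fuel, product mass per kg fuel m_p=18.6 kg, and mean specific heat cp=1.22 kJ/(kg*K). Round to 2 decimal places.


T_ad = T_in + Hc / (m_p * cp)
Denominator = 18.6 * 1.22 = 22.6920
Temperature rise = 46300 / 22.6920 = 2040.37 K
T_ad = 157 + 2040.37 = 2197.37 deg C


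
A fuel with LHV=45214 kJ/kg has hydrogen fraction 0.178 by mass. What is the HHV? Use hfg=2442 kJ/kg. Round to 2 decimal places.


HHV = LHV + hfg * 9 * H
Water addition = 2442 * 9 * 0.178 = 3912.084 kJ/kg
HHV = 45214 + 3912.084 = 49126.08 kJ/kg


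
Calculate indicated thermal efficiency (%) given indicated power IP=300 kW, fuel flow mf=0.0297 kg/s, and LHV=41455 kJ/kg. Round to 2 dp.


eta_ith = (IP / (mf * LHV)) * 100
Denominator = 0.0297 * 41455 = 1231.2135 kW
eta_ith = (300 / 1231.2135) * 100 = 24.37%


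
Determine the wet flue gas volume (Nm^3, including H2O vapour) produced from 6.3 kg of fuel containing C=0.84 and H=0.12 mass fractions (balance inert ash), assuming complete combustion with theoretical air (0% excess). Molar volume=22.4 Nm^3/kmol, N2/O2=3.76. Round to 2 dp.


Per kg fuel: CO2 = (C/12 kmol)*22.4 = (0.84/12)*22.4 = 1.56800 Nm^3
Per kg fuel: H2O = (H/2 kmol)*22.4 = (0.12/2)*22.4 = 1.34400 Nm^3
O2 needed per kg fuel = C/12 + H/4 = 0.84/12 + 0.12/4 = 0.10000000 kmol
Per kg fuel: N2 = O2*3.76*22.4 = 0.10000000*3.76*22.4 = 8.42240 Nm^3
Total per kg = 1.56800 + 1.34400 + 8.42240 = 11.33440 Nm^3
Total = 11.33440 * 6.3 = 71.41 Nm^3


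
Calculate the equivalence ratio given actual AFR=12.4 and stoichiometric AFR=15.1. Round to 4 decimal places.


phi = AFR_stoich / AFR_actual
phi = 15.1 / 12.4 = 1.2177


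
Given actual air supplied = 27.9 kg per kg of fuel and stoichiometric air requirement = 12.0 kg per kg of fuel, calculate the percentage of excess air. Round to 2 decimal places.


Excess air = actual - stoichiometric = 27.9 - 12.0 = 15.90 kg/kg fuel
Excess air % = (excess / stoich) * 100 = (15.90 / 12.0) * 100 = 132.50%


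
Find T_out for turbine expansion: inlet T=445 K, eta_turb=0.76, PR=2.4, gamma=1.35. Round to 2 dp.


T_out = T_in * (1 - eta * (1 - PR^(-(gamma-1)/gamma)))
Exponent = -(1.35-1)/1.35 = -0.25925926
PR^exp = 2.4^(-0.25925926) = 0.79694200
Factor = 1 - 0.76*(1 - 0.79694200) = 0.84567592
T_out = 445 * 0.84567592 = 376.33 K


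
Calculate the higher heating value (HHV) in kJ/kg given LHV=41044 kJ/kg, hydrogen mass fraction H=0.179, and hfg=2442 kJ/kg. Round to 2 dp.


HHV = LHV + hfg * 9 * H
Water addition = 2442 * 9 * 0.179 = 3934.062 kJ/kg
HHV = 41044 + 3934.062 = 44978.06 kJ/kg


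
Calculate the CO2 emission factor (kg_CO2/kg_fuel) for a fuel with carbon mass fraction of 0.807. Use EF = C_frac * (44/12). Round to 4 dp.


EF = C_frac * (M_CO2 / M_C)
EF = 0.807 * (44/12)
EF = 0.807 * 3.666667 = 2.9590 kg_CO2/kg_fuel


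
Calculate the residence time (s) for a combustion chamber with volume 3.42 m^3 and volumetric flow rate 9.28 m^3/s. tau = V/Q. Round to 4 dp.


tau = V / Q_flow
tau = 3.42 / 9.28 = 0.3685 s


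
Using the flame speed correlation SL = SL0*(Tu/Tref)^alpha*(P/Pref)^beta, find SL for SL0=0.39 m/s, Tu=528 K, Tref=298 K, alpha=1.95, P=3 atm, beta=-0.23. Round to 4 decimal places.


SL = SL0 * (Tu/Tref)^alpha * (P/Pref)^beta
T ratio = 528/298 = 1.77181208
(T ratio)^alpha = 1.77181208^1.95 = 3.050805
(P/Pref)^beta = 3^(-0.23) = 0.776716
SL = 0.39 * 3.050805 * 0.776716 = 0.9241 m/s


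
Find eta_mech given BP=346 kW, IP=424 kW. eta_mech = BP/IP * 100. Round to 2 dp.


eta_mech = (BP / IP) * 100
Ratio = 346 / 424 = 0.8160
eta_mech = 0.8160 * 100 = 81.60%


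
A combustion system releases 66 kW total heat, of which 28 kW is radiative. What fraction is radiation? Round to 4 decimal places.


f_rad = Q_rad / Q_total
f_rad = 28 / 66 = 0.4242


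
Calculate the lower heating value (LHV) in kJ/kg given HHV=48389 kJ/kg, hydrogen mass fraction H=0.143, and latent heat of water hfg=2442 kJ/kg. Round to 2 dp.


LHV = HHV - hfg * 9 * H
Water correction = 2442 * 9 * 0.143 = 3142.854 kJ/kg
LHV = 48389 - 3142.854 = 45246.15 kJ/kg


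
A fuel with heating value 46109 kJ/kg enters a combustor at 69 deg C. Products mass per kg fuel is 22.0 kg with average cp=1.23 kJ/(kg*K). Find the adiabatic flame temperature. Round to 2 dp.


T_ad = T_in + Hc / (m_p * cp)
Denominator = 22.0 * 1.23 = 27.0600
Temperature rise = 46109 / 27.0600 = 1703.95 K
T_ad = 69 + 1703.95 = 1772.95 deg C


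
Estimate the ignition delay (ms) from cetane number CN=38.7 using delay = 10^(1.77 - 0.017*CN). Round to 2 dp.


delay = 10^(1.77 - 0.017*CN)
Exponent = 1.77 - 0.017*38.7 = 1.1121
delay = 10^1.1121 = 12.94 ms


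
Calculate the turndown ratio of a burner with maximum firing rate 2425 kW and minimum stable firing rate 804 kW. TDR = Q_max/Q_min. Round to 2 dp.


TDR = Q_max / Q_min
TDR = 2425 / 804 = 3.02


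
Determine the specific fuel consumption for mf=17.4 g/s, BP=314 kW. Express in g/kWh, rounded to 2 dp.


SFC = (mf / BP) * 3600
Rate = 17.4 / 314 = 0.055414 g/(s*kW)
SFC = 0.055414 * 3600 = 199.49 g/kWh


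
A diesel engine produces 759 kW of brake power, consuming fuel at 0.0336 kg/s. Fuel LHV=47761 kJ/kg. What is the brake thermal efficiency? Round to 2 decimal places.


eta_BTE = (BP / (mf * LHV)) * 100
Denominator = 0.0336 * 47761 = 1604.7696 kW
eta_BTE = (759 / 1604.7696) * 100 = 47.30%


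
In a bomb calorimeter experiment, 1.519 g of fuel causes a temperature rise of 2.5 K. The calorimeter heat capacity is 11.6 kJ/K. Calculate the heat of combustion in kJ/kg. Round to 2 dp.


Hc = C_cal * delta_T / m_fuel
Q_released = 11.6 * 2.5 = 29.0000 kJ
m_fuel = 1.519 g = 1.519/1000 kg = 0.001519 kg
Hc = 29.0000 / 0.001519 = 19091.51 kJ/kg


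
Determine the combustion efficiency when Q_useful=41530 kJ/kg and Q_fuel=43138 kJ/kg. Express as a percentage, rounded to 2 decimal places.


Efficiency = (Q_useful / Q_fuel) * 100
Efficiency = (41530 / 43138) * 100
Efficiency = 0.9627 * 100 = 96.27%


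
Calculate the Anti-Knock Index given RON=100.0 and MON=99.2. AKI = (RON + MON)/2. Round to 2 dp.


AKI = (RON + MON) / 2
AKI = (100.0 + 99.2) / 2
AKI = 199.2 / 2 = 99.60


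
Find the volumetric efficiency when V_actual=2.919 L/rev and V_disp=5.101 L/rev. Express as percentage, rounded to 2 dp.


eta_v = (V_actual / V_disp) * 100
Ratio = 2.919 / 5.101 = 0.5722
eta_v = 0.5722 * 100 = 57.22%


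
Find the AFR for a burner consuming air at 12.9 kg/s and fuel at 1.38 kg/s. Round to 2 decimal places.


AFR = m_air / m_fuel
AFR = 12.9 / 1.38 = 9.35


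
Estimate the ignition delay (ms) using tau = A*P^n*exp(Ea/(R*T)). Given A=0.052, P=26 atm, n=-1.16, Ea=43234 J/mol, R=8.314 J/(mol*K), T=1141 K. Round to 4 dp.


tau = A * P^n * exp(Ea/(R*T))
P^n = 26^(-1.16) = 0.02283657
Ea/(R*T) = 43234/(8.314*1141) = 4.557532
exp(Ea/(R*T)) = 95.347898
tau = 0.052 * 0.02283657 * 95.347898 = 0.1132 ms


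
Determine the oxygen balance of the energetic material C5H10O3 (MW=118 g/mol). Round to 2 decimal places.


OB = -1600 * (2C + H/2 - O) / MW
Inner = 2*5 + 10/2 - 3 = 12.00
OB = -1600 * 12.00 / 118 = -162.71%


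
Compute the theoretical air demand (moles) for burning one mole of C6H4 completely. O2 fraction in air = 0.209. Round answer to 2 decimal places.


Balanced combustion: C6H4 + 7 O2 -> 6 CO2 + 2 H2O
O2 needed = C + H/4 = 6 + 4/4 = 7.00 moles
Air moles = O2 / 0.209 = 7.00 / 0.209 = 33.49 moles air


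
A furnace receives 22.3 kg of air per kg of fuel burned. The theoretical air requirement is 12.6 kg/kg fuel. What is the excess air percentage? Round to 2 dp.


Excess air = actual - stoichiometric = 22.3 - 12.6 = 9.70 kg/kg fuel
Excess air % = (excess / stoich) * 100 = (9.70 / 12.6) * 100 = 76.98%


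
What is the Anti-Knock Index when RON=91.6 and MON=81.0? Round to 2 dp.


AKI = (RON + MON) / 2
AKI = (91.6 + 81.0) / 2
AKI = 172.6 / 2 = 86.30


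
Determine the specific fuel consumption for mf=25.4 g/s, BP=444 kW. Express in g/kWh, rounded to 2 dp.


SFC = (mf / BP) * 3600
Rate = 25.4 / 444 = 0.057207 g/(s*kW)
SFC = 0.057207 * 3600 = 205.95 g/kWh


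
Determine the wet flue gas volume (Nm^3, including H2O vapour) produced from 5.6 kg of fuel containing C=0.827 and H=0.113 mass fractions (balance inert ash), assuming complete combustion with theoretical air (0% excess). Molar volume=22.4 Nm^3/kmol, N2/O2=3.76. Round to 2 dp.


Per kg fuel: CO2 = (C/12 kmol)*22.4 = (0.827/12)*22.4 = 1.54373 Nm^3
Per kg fuel: H2O = (H/2 kmol)*22.4 = (0.113/2)*22.4 = 1.26560 Nm^3
O2 needed per kg fuel = C/12 + H/4 = 0.827/12 + 0.113/4 = 0.09716667 kmol
Per kg fuel: N2 = O2*3.76*22.4 = 0.09716667*3.76*22.4 = 8.18377 Nm^3
Total per kg = 1.54373 + 1.26560 + 8.18377 = 10.99310 Nm^3
Total = 10.99310 * 5.6 = 61.56 Nm^3


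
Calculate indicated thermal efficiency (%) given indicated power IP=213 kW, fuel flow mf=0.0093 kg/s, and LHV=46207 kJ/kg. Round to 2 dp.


eta_ith = (IP / (mf * LHV)) * 100
Denominator = 0.0093 * 46207 = 429.7251 kW
eta_ith = (213 / 429.7251) * 100 = 49.57%


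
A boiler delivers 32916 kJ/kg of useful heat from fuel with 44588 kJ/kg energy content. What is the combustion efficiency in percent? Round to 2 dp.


Efficiency = (Q_useful / Q_fuel) * 100
Efficiency = (32916 / 44588) * 100
Efficiency = 0.7382 * 100 = 73.82%


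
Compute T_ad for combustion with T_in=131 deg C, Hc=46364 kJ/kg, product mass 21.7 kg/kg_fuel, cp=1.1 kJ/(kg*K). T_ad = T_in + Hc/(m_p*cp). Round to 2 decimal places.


T_ad = T_in + Hc / (m_p * cp)
Denominator = 21.7 * 1.1 = 23.8700
Temperature rise = 46364 / 23.8700 = 1942.35 K
T_ad = 131 + 1942.35 = 2073.35 deg C


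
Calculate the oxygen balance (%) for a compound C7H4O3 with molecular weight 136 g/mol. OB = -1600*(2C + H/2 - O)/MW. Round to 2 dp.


OB = -1600 * (2C + H/2 - O) / MW
Inner = 2*7 + 4/2 - 3 = 13.00
OB = -1600 * 13.00 / 136 = -152.94%


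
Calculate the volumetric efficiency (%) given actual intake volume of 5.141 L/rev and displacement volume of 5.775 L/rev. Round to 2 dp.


eta_v = (V_actual / V_disp) * 100
Ratio = 5.141 / 5.775 = 0.8902
eta_v = 0.8902 * 100 = 89.02%


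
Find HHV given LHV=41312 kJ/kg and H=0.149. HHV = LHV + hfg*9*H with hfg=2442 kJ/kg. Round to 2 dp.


HHV = LHV + hfg * 9 * H
Water addition = 2442 * 9 * 0.149 = 3274.722 kJ/kg
HHV = 41312 + 3274.722 = 44586.72 kJ/kg


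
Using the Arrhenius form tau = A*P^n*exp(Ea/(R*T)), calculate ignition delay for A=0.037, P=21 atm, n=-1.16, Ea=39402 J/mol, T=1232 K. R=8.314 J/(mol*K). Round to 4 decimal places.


tau = A * P^n * exp(Ea/(R*T))
P^n = 21^(-1.16) = 0.02925672
Ea/(R*T) = 39402/(8.314*1232) = 3.846782
exp(Ea/(R*T)) = 46.842067
tau = 0.037 * 0.02925672 * 46.842067 = 0.0507 ms


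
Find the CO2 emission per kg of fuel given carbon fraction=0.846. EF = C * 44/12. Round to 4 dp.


EF = C_frac * (M_CO2 / M_C)
EF = 0.846 * (44/12)
EF = 0.846 * 3.666667 = 3.1020 kg_CO2/kg_fuel


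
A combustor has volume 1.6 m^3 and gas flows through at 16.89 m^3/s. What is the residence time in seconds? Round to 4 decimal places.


tau = V / Q_flow
tau = 1.6 / 16.89 = 0.0947 s


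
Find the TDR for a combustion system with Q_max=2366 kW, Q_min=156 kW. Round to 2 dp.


TDR = Q_max / Q_min
TDR = 2366 / 156 = 15.17


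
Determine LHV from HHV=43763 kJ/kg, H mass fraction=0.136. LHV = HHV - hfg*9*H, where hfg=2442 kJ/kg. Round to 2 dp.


LHV = HHV - hfg * 9 * H
Water correction = 2442 * 9 * 0.136 = 2989.008 kJ/kg
LHV = 43763 - 2989.008 = 40773.99 kJ/kg


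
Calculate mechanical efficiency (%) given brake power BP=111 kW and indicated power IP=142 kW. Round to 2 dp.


eta_mech = (BP / IP) * 100
Ratio = 111 / 142 = 0.7817
eta_mech = 0.7817 * 100 = 78.17%


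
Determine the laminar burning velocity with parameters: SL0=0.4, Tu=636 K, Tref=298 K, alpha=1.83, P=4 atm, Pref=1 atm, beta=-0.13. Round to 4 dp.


SL = SL0 * (Tu/Tref)^alpha * (P/Pref)^beta
T ratio = 636/298 = 2.13422819
(T ratio)^alpha = 2.13422819^1.83 = 4.004154
(P/Pref)^beta = 4^(-0.13) = 0.835088
SL = 0.4 * 4.004154 * 0.835088 = 1.3375 m/s


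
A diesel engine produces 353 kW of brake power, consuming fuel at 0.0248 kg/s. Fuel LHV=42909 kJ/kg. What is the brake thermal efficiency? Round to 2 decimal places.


eta_BTE = (BP / (mf * LHV)) * 100
Denominator = 0.0248 * 42909 = 1064.1432 kW
eta_BTE = (353 / 1064.1432) * 100 = 33.17%


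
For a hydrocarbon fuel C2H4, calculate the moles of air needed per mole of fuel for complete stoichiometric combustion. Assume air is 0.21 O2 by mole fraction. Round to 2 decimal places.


Balanced combustion: C2H4 + 3 O2 -> 2 CO2 + 2 H2O
O2 needed = C + H/4 = 2 + 4/4 = 3.00 moles
Air moles = O2 / 0.21 = 3.00 / 0.21 = 14.29 moles air


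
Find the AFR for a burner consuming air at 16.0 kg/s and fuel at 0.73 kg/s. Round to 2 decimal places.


AFR = m_air / m_fuel
AFR = 16.0 / 0.73 = 21.92


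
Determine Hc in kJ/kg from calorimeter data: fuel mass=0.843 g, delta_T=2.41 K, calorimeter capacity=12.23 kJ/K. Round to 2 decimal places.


Hc = C_cal * delta_T / m_fuel
Q_released = 12.23 * 2.41 = 29.4743 kJ
m_fuel = 0.843 g = 0.843/1000 kg = 0.000843 kg
Hc = 29.4743 / 0.000843 = 34963.58 kJ/kg


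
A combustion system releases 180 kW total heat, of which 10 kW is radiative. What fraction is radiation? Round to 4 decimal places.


f_rad = Q_rad / Q_total
f_rad = 10 / 180 = 0.0556


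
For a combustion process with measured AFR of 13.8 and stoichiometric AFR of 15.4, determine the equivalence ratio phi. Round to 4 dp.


phi = AFR_stoich / AFR_actual
phi = 15.4 / 13.8 = 1.1159


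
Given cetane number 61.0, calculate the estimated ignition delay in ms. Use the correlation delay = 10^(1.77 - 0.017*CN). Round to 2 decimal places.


delay = 10^(1.77 - 0.017*CN)
Exponent = 1.77 - 0.017*61.0 = 0.7330
delay = 10^0.7330 = 5.41 ms


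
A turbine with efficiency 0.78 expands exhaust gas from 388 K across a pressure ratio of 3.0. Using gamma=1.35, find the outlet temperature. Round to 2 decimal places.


T_out = T_in * (1 - eta * (1 - PR^(-(gamma-1)/gamma)))
Exponent = -(1.35-1)/1.35 = -0.25925926
PR^exp = 3.0^(-0.25925926) = 0.75214556
Factor = 1 - 0.78*(1 - 0.75214556) = 0.80667354
T_out = 388 * 0.80667354 = 312.99 K


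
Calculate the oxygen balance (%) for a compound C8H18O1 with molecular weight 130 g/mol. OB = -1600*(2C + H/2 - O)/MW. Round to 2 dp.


OB = -1600 * (2C + H/2 - O) / MW
Inner = 2*8 + 18/2 - 1 = 24.00
OB = -1600 * 24.00 / 130 = -295.38%


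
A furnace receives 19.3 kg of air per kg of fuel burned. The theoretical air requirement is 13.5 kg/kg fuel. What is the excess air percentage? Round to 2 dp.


Excess air = actual - stoichiometric = 19.3 - 13.5 = 5.80 kg/kg fuel
Excess air % = (excess / stoich) * 100 = (5.80 / 13.5) * 100 = 42.96%


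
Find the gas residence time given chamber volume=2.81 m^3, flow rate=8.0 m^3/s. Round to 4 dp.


tau = V / Q_flow
tau = 2.81 / 8.0 = 0.3513 s


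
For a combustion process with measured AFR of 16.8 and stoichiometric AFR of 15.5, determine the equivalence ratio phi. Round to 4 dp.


phi = AFR_stoich / AFR_actual
phi = 15.5 / 16.8 = 0.9226


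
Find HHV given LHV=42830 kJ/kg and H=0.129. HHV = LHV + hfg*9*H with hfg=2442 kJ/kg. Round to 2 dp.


HHV = LHV + hfg * 9 * H
Water addition = 2442 * 9 * 0.129 = 2835.162 kJ/kg
HHV = 42830 + 2835.162 = 45665.16 kJ/kg


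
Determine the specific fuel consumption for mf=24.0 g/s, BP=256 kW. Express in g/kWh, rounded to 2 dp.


SFC = (mf / BP) * 3600
Rate = 24.0 / 256 = 0.093750 g/(s*kW)
SFC = 0.093750 * 3600 = 337.50 g/kWh


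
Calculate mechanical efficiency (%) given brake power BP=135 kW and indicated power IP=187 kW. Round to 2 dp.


eta_mech = (BP / IP) * 100
Ratio = 135 / 187 = 0.7219
eta_mech = 0.7219 * 100 = 72.19%


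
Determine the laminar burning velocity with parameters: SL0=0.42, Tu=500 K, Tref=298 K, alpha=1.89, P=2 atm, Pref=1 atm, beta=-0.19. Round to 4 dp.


SL = SL0 * (Tu/Tref)^alpha * (P/Pref)^beta
T ratio = 500/298 = 1.67785235
(T ratio)^alpha = 1.67785235^1.89 = 2.659406
(P/Pref)^beta = 2^(-0.19) = 0.876606
SL = 0.42 * 2.659406 * 0.876606 = 0.9791 m/s


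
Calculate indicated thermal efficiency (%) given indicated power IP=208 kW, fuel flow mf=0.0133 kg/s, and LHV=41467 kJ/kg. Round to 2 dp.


eta_ith = (IP / (mf * LHV)) * 100
Denominator = 0.0133 * 41467 = 551.5111 kW
eta_ith = (208 / 551.5111) * 100 = 37.71%


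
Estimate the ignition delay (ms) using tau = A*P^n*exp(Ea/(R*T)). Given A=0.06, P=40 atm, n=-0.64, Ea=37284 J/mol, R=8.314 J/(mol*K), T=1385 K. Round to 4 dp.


tau = A * P^n * exp(Ea/(R*T))
P^n = 40^(-0.64) = 0.09433690
Ea/(R*T) = 37284/(8.314*1385) = 3.237895
exp(Ea/(R*T)) = 25.480019
tau = 0.06 * 0.09433690 * 25.480019 = 0.1442 ms


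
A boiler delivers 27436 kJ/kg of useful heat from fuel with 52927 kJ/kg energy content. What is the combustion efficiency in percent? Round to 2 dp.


Efficiency = (Q_useful / Q_fuel) * 100
Efficiency = (27436 / 52927) * 100
Efficiency = 0.5184 * 100 = 51.84%


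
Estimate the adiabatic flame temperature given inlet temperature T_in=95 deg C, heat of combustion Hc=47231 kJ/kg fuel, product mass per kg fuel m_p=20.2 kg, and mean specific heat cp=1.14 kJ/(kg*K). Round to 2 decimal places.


T_ad = T_in + Hc / (m_p * cp)
Denominator = 20.2 * 1.14 = 23.0280
Temperature rise = 47231 / 23.0280 = 2051.02 K
T_ad = 95 + 2051.02 = 2146.02 deg C


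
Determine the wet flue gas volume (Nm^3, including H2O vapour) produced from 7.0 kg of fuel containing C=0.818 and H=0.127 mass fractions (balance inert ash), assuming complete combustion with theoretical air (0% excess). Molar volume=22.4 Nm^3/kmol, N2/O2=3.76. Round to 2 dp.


Per kg fuel: CO2 = (C/12 kmol)*22.4 = (0.818/12)*22.4 = 1.52693 Nm^3
Per kg fuel: H2O = (H/2 kmol)*22.4 = (0.127/2)*22.4 = 1.42240 Nm^3
O2 needed per kg fuel = C/12 + H/4 = 0.818/12 + 0.127/4 = 0.09991667 kmol
Per kg fuel: N2 = O2*3.76*22.4 = 0.09991667*3.76*22.4 = 8.41538 Nm^3
Total per kg = 1.52693 + 1.42240 + 8.41538 = 11.36471 Nm^3
Total = 11.36471 * 7.0 = 79.55 Nm^3


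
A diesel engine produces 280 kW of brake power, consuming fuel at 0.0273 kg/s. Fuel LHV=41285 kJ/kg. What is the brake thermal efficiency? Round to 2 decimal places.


eta_BTE = (BP / (mf * LHV)) * 100
Denominator = 0.0273 * 41285 = 1127.0805 kW
eta_BTE = (280 / 1127.0805) * 100 = 24.84%


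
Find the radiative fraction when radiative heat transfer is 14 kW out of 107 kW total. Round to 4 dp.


f_rad = Q_rad / Q_total
f_rad = 14 / 107 = 0.1308


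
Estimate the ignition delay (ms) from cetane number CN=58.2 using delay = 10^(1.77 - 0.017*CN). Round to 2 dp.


delay = 10^(1.77 - 0.017*CN)
Exponent = 1.77 - 0.017*58.2 = 0.7806
delay = 10^0.7806 = 6.03 ms


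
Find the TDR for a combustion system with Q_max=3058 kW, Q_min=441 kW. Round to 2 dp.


TDR = Q_max / Q_min
TDR = 3058 / 441 = 6.93


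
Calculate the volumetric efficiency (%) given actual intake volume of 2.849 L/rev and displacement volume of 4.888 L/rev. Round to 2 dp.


eta_v = (V_actual / V_disp) * 100
Ratio = 2.849 / 4.888 = 0.5829
eta_v = 0.5829 * 100 = 58.29%


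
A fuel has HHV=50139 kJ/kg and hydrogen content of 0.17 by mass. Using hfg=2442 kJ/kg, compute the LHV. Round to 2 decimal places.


LHV = HHV - hfg * 9 * H
Water correction = 2442 * 9 * 0.17 = 3736.260 kJ/kg
LHV = 50139 - 3736.260 = 46402.74 kJ/kg


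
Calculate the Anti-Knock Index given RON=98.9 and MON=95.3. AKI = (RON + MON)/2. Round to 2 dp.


AKI = (RON + MON) / 2
AKI = (98.9 + 95.3) / 2
AKI = 194.2 / 2 = 97.10


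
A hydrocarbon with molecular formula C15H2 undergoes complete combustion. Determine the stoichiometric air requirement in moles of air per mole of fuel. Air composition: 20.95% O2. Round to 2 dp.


Balanced combustion: C15H2 + 15.5 O2 -> 15 CO2 + 1 H2O
O2 needed = C + H/4 = 15 + 2/4 = 15.50 moles
Air moles = O2 / 0.2095 = 15.50 / 0.2095 = 73.99 moles air


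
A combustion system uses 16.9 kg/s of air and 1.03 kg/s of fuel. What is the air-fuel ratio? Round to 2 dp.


AFR = m_air / m_fuel
AFR = 16.9 / 1.03 = 16.41


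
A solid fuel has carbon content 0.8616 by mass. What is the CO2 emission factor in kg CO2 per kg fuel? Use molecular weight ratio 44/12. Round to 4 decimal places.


EF = C_frac * (M_CO2 / M_C)
EF = 0.8616 * (44/12)
EF = 0.8616 * 3.666667 = 3.1592 kg_CO2/kg_fuel


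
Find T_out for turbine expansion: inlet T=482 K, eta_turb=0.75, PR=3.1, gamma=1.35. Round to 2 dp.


T_out = T_in * (1 - eta * (1 - PR^(-(gamma-1)/gamma)))
Exponent = -(1.35-1)/1.35 = -0.25925926
PR^exp = 3.1^(-0.25925926) = 0.74577862
Factor = 1 - 0.75*(1 - 0.74577862) = 0.80933397
T_out = 482 * 0.80933397 = 390.10 K


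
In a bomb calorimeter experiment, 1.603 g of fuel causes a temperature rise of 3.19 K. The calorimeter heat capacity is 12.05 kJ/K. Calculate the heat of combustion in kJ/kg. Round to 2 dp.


Hc = C_cal * delta_T / m_fuel
Q_released = 12.05 * 3.19 = 38.4395 kJ
m_fuel = 1.603 g = 1.603/1000 kg = 0.001603 kg
Hc = 38.4395 / 0.001603 = 23979.73 kJ/kg


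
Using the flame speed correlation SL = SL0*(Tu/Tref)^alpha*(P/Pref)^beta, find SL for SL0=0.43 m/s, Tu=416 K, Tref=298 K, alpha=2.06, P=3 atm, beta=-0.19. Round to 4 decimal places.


SL = SL0 * (Tu/Tref)^alpha * (P/Pref)^beta
T ratio = 416/298 = 1.39597315
(T ratio)^alpha = 1.39597315^2.06 = 1.988139
(P/Pref)^beta = 3^(-0.19) = 0.811609
SL = 0.43 * 1.988139 * 0.811609 = 0.6938 m/s


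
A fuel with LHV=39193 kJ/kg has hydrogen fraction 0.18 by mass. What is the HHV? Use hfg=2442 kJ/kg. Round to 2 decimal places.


HHV = LHV + hfg * 9 * H
Water addition = 2442 * 9 * 0.18 = 3956.040 kJ/kg
HHV = 39193 + 3956.040 = 43149.04 kJ/kg


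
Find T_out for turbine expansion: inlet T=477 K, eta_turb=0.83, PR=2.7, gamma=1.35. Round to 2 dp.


T_out = T_in * (1 - eta * (1 - PR^(-(gamma-1)/gamma)))
Exponent = -(1.35-1)/1.35 = -0.25925926
PR^exp = 2.7^(-0.25925926) = 0.77297411
Factor = 1 - 0.83*(1 - 0.77297411) = 0.81156851
T_out = 477 * 0.81156851 = 387.12 K


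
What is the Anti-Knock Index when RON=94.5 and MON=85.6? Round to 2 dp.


AKI = (RON + MON) / 2
AKI = (94.5 + 85.6) / 2
AKI = 180.1 / 2 = 90.05


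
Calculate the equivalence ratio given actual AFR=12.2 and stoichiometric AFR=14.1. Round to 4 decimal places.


phi = AFR_stoich / AFR_actual
phi = 14.1 / 12.2 = 1.1557


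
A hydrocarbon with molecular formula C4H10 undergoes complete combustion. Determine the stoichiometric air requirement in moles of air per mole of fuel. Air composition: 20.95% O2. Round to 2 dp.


Balanced combustion: C4H10 + 6.5 O2 -> 4 CO2 + 5 H2O
O2 needed = C + H/4 = 4 + 10/4 = 6.50 moles
Air moles = O2 / 0.2095 = 6.50 / 0.2095 = 31.03 moles air


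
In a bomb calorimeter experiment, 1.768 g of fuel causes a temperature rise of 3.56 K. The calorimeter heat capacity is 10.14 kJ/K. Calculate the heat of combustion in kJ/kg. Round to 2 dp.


Hc = C_cal * delta_T / m_fuel
Q_released = 10.14 * 3.56 = 36.0984 kJ
m_fuel = 1.768 g = 1.768/1000 kg = 0.001768 kg
Hc = 36.0984 / 0.001768 = 20417.65 kJ/kg


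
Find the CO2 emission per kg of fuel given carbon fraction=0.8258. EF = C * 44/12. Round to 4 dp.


EF = C_frac * (M_CO2 / M_C)
EF = 0.8258 * (44/12)
EF = 0.8258 * 3.666667 = 3.0279 kg_CO2/kg_fuel


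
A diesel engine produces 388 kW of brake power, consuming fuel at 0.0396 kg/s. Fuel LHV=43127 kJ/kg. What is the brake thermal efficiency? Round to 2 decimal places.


eta_BTE = (BP / (mf * LHV)) * 100
Denominator = 0.0396 * 43127 = 1707.8292 kW
eta_BTE = (388 / 1707.8292) * 100 = 22.72%


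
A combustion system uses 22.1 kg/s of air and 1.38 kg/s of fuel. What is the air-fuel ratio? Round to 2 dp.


AFR = m_air / m_fuel
AFR = 22.1 / 1.38 = 16.01


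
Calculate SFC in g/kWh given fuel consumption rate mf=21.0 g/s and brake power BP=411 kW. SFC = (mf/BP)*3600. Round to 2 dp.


SFC = (mf / BP) * 3600
Rate = 21.0 / 411 = 0.051095 g/(s*kW)
SFC = 0.051095 * 3600 = 183.94 g/kWh


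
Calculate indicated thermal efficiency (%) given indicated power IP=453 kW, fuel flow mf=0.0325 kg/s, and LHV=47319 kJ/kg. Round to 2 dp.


eta_ith = (IP / (mf * LHV)) * 100
Denominator = 0.0325 * 47319 = 1537.8675 kW
eta_ith = (453 / 1537.8675) * 100 = 29.46%


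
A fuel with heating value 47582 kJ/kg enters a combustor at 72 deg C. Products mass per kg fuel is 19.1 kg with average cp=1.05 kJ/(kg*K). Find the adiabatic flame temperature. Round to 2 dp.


T_ad = T_in + Hc / (m_p * cp)
Denominator = 19.1 * 1.05 = 20.0550
Temperature rise = 47582 / 20.0550 = 2372.58 K
T_ad = 72 + 2372.58 = 2444.58 deg C


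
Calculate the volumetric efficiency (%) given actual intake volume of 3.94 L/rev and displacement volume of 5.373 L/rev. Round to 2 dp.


eta_v = (V_actual / V_disp) * 100
Ratio = 3.94 / 5.373 = 0.7333
eta_v = 0.7333 * 100 = 73.33%


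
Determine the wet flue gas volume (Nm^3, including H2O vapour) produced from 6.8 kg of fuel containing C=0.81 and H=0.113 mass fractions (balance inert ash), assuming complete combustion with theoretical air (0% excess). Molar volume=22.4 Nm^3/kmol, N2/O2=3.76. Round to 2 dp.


Per kg fuel: CO2 = (C/12 kmol)*22.4 = (0.81/12)*22.4 = 1.51200 Nm^3
Per kg fuel: H2O = (H/2 kmol)*22.4 = (0.113/2)*22.4 = 1.26560 Nm^3
O2 needed per kg fuel = C/12 + H/4 = 0.81/12 + 0.113/4 = 0.09575000 kmol
Per kg fuel: N2 = O2*3.76*22.4 = 0.09575000*3.76*22.4 = 8.06445 Nm^3
Total per kg = 1.51200 + 1.26560 + 8.06445 = 10.84205 Nm^3
Total = 10.84205 * 6.8 = 73.73 Nm^3


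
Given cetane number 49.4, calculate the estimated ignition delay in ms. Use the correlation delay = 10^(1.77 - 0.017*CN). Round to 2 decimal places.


delay = 10^(1.77 - 0.017*CN)
Exponent = 1.77 - 0.017*49.4 = 0.9302
delay = 10^0.9302 = 8.52 ms


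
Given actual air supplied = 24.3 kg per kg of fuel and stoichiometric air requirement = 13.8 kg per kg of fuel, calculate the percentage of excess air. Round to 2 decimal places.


Excess air = actual - stoichiometric = 24.3 - 13.8 = 10.50 kg/kg fuel
Excess air % = (excess / stoich) * 100 = (10.50 / 13.8) * 100 = 76.09%


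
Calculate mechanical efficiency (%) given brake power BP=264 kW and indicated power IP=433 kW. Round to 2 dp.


eta_mech = (BP / IP) * 100
Ratio = 264 / 433 = 0.6097
eta_mech = 0.6097 * 100 = 60.97%


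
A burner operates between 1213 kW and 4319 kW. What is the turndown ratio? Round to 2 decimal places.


TDR = Q_max / Q_min
TDR = 4319 / 1213 = 3.56


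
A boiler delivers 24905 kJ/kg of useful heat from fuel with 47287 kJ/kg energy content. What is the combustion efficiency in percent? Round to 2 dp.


Efficiency = (Q_useful / Q_fuel) * 100
Efficiency = (24905 / 47287) * 100
Efficiency = 0.5267 * 100 = 52.67%


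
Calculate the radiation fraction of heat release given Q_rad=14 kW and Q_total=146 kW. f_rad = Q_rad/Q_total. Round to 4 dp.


f_rad = Q_rad / Q_total
f_rad = 14 / 146 = 0.0959


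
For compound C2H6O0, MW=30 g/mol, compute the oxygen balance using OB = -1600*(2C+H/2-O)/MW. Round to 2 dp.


OB = -1600 * (2C + H/2 - O) / MW
Inner = 2*2 + 6/2 - 0 = 7.00
OB = -1600 * 7.00 / 30 = -373.33%


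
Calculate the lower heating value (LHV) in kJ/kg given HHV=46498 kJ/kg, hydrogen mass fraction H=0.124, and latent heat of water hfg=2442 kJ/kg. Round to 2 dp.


LHV = HHV - hfg * 9 * H
Water correction = 2442 * 9 * 0.124 = 2725.272 kJ/kg
LHV = 46498 - 2725.272 = 43772.73 kJ/kg


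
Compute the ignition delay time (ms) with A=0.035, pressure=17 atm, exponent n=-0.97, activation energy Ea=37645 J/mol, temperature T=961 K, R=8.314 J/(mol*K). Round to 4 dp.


tau = A * P^n * exp(Ea/(R*T))
P^n = 17^(-0.97) = 0.06404195
Ea/(R*T) = 37645/(8.314*961) = 4.711659
exp(Ea/(R*T)) = 111.236599
tau = 0.035 * 0.06404195 * 111.236599 = 0.2493 ms


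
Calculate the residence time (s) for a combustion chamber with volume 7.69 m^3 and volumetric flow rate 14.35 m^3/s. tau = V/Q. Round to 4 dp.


tau = V / Q_flow
tau = 7.69 / 14.35 = 0.5359 s


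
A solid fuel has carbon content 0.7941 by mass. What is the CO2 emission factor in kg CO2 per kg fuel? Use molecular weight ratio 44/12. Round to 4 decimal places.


EF = C_frac * (M_CO2 / M_C)
EF = 0.7941 * (44/12)
EF = 0.7941 * 3.666667 = 2.9117 kg_CO2/kg_fuel


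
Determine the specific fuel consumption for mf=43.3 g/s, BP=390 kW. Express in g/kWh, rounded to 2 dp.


SFC = (mf / BP) * 3600
Rate = 43.3 / 390 = 0.111026 g/(s*kW)
SFC = 0.111026 * 3600 = 399.69 g/kWh


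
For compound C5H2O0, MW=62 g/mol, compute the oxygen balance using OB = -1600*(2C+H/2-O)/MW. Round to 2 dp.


OB = -1600 * (2C + H/2 - O) / MW
Inner = 2*5 + 2/2 - 0 = 11.00
OB = -1600 * 11.00 / 62 = -283.87%


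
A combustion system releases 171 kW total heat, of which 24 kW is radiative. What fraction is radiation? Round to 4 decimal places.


f_rad = Q_rad / Q_total
f_rad = 24 / 171 = 0.1404


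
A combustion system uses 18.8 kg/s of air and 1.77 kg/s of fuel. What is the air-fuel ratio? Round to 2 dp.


AFR = m_air / m_fuel
AFR = 18.8 / 1.77 = 10.62


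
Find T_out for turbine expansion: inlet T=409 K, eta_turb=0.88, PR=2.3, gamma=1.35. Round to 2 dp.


T_out = T_in * (1 - eta * (1 - PR^(-(gamma-1)/gamma)))
Exponent = -(1.35-1)/1.35 = -0.25925926
PR^exp = 2.3^(-0.25925926) = 0.80578413
Factor = 1 - 0.88*(1 - 0.80578413) = 0.82909003
T_out = 409 * 0.82909003 = 339.10 K


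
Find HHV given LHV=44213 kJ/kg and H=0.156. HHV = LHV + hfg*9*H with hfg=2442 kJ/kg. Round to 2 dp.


HHV = LHV + hfg * 9 * H
Water addition = 2442 * 9 * 0.156 = 3428.568 kJ/kg
HHV = 44213 + 3428.568 = 47641.57 kJ/kg


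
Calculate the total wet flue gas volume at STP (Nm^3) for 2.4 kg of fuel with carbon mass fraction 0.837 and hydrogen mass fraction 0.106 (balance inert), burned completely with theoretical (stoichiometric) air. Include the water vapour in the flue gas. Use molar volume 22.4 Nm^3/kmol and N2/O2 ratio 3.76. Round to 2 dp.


Per kg fuel: CO2 = (C/12 kmol)*22.4 = (0.837/12)*22.4 = 1.56240 Nm^3
Per kg fuel: H2O = (H/2 kmol)*22.4 = (0.106/2)*22.4 = 1.18720 Nm^3
O2 needed per kg fuel = C/12 + H/4 = 0.837/12 + 0.106/4 = 0.09625000 kmol
Per kg fuel: N2 = O2*3.76*22.4 = 0.09625000*3.76*22.4 = 8.10656 Nm^3
Total per kg = 1.56240 + 1.18720 + 8.10656 = 10.85616 Nm^3
Total = 10.85616 * 2.4 = 26.05 Nm^3


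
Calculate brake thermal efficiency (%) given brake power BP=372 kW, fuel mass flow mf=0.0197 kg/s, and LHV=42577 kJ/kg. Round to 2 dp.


eta_BTE = (BP / (mf * LHV)) * 100
Denominator = 0.0197 * 42577 = 838.7669 kW
eta_BTE = (372 / 838.7669) * 100 = 44.35%


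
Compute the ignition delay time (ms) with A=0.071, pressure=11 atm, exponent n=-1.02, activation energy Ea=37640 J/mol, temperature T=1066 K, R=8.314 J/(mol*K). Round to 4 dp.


tau = A * P^n * exp(Ea/(R*T))
P^n = 11^(-1.02) = 0.08665217
Ea/(R*T) = 37640/(8.314*1066) = 4.247001
exp(Ea/(R*T)) = 69.895499
tau = 0.071 * 0.08665217 * 69.895499 = 0.4300 ms


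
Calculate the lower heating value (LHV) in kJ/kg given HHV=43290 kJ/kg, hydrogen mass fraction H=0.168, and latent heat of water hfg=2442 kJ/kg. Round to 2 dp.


LHV = HHV - hfg * 9 * H
Water correction = 2442 * 9 * 0.168 = 3692.304 kJ/kg
LHV = 43290 - 3692.304 = 39597.70 kJ/kg


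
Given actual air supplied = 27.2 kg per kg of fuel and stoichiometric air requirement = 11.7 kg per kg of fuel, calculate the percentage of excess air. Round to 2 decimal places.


Excess air = actual - stoichiometric = 27.2 - 11.7 = 15.50 kg/kg fuel
Excess air % = (excess / stoich) * 100 = (15.50 / 11.7) * 100 = 132.48%


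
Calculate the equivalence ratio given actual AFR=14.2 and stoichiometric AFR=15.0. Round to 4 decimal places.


phi = AFR_stoich / AFR_actual
phi = 15.0 / 14.2 = 1.0563


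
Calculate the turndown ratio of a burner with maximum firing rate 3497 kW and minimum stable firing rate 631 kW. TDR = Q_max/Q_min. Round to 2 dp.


TDR = Q_max / Q_min
TDR = 3497 / 631 = 5.54


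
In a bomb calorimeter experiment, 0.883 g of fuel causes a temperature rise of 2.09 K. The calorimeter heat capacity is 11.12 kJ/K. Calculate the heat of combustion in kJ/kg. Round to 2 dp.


Hc = C_cal * delta_T / m_fuel
Q_released = 11.12 * 2.09 = 23.2408 kJ
m_fuel = 0.883 g = 0.883/1000 kg = 0.000883 kg
Hc = 23.2408 / 0.000883 = 26320.27 kJ/kg


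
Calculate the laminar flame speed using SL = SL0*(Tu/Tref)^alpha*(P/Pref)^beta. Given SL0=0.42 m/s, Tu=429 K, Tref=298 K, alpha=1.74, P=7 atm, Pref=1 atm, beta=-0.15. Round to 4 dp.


SL = SL0 * (Tu/Tref)^alpha * (P/Pref)^beta
T ratio = 429/298 = 1.43959732
(T ratio)^alpha = 1.43959732^1.74 = 1.885122
(P/Pref)^beta = 7^(-0.15) = 0.746853
SL = 0.42 * 1.885122 * 0.746853 = 0.5913 m/s


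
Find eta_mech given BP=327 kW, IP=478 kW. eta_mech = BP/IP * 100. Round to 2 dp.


eta_mech = (BP / IP) * 100
Ratio = 327 / 478 = 0.6841
eta_mech = 0.6841 * 100 = 68.41%


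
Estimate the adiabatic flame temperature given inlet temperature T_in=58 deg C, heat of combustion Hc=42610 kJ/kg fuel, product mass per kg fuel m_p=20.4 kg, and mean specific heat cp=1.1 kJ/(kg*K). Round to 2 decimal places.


T_ad = T_in + Hc / (m_p * cp)
Denominator = 20.4 * 1.1 = 22.4400
Temperature rise = 42610 / 22.4400 = 1898.84 K
T_ad = 58 + 1898.84 = 1956.84 deg C


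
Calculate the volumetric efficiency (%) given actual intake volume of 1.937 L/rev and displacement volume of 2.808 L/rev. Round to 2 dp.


eta_v = (V_actual / V_disp) * 100
Ratio = 1.937 / 2.808 = 0.6898
eta_v = 0.6898 * 100 = 68.98%


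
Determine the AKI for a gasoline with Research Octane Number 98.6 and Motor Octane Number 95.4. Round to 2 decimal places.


AKI = (RON + MON) / 2
AKI = (98.6 + 95.4) / 2
AKI = 194.0 / 2 = 97.00


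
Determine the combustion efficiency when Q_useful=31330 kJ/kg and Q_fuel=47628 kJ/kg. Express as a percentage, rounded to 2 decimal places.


Efficiency = (Q_useful / Q_fuel) * 100
Efficiency = (31330 / 47628) * 100
Efficiency = 0.6578 * 100 = 65.78%


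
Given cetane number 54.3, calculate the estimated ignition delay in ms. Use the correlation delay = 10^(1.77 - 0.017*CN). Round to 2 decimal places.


delay = 10^(1.77 - 0.017*CN)
Exponent = 1.77 - 0.017*54.3 = 0.8469
delay = 10^0.8469 = 7.03 ms


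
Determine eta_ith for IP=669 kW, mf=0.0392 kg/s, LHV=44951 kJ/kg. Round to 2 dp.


eta_ith = (IP / (mf * LHV)) * 100
Denominator = 0.0392 * 44951 = 1762.0792 kW
eta_ith = (669 / 1762.0792) * 100 = 37.97%


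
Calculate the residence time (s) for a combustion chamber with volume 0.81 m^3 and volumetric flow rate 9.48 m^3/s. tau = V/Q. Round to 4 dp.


tau = V / Q_flow
tau = 0.81 / 9.48 = 0.0854 s


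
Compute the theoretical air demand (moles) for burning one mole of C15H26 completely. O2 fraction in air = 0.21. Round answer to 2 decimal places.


Balanced combustion: C15H26 + 21.5 O2 -> 15 CO2 + 13 H2O
O2 needed = C + H/4 = 15 + 26/4 = 21.50 moles
Air moles = O2 / 0.21 = 21.50 / 0.21 = 102.38 moles air


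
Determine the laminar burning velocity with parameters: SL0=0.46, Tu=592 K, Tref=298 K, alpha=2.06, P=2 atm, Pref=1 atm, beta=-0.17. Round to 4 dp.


SL = SL0 * (Tu/Tref)^alpha * (P/Pref)^beta
T ratio = 592/298 = 1.98657718
(T ratio)^alpha = 1.98657718^2.06 = 4.112418
(P/Pref)^beta = 2^(-0.17) = 0.888843
SL = 0.46 * 4.112418 * 0.888843 = 1.6814 m/s
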